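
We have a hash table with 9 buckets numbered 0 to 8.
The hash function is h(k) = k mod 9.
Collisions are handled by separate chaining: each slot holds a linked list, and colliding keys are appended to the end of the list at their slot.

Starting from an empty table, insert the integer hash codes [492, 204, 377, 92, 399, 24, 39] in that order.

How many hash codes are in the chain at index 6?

3

Insert 492: h=6, bucket 6 empty → new chain.
Insert 204: h=6, bucket 6 nonempty → append to chain.
Insert 377: h=8, bucket 8 empty → new chain.
Insert 92: h=2, bucket 2 empty → new chain.
Insert 399: h=3, bucket 3 empty → new chain.
Insert 24: h=6, bucket 6 nonempty → append to chain.
Insert 39: h=3, bucket 3 nonempty → append to chain.
Final buckets:
0: —
1: —
2: 92
3: 399 -> 39
4: —
5: —
6: 492 -> 204 -> 24
7: —
8: 377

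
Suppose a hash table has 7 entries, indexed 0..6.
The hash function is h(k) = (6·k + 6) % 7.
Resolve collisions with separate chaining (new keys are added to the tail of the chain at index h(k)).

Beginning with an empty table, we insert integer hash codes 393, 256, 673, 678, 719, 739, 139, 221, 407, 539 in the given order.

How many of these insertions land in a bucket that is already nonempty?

5

393 -> bucket 5
256 -> bucket 2
673 -> bucket 5 (collision)
678 -> bucket 0
719 -> bucket 1
739 -> bucket 2 (collision)
139 -> bucket 0 (collision)
221 -> bucket 2 (collision)
407 -> bucket 5 (collision)
539 -> bucket 6
Final buckets:
0: 678 -> 139
1: 719
2: 256 -> 739 -> 221
3: _
4: _
5: 393 -> 673 -> 407
6: 539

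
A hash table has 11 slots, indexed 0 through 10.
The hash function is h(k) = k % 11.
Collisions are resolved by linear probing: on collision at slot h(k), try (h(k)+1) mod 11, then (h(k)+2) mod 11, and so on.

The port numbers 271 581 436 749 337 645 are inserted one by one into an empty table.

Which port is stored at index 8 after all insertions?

Insert 271: h=7, slot 7 empty => index 7.
Insert 581: h=9, slot 9 empty => index 9.
Insert 436: h=7, slot 7 occupied => index 8.
Insert 749: h=1, slot 1 empty => index 1.
Insert 337: h=7, slots 7,8,9 occupied => index 10.
Insert 645: h=7, slots 7,8,9,10 occupied => index 0.
Table: [645, 749, _, _, _, _, _, 271, 436, 581, 337]

436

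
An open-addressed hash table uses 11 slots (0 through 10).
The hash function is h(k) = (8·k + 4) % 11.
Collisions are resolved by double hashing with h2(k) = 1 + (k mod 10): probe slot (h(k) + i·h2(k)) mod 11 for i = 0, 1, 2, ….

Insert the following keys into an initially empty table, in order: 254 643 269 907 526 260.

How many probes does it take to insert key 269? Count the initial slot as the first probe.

2

Insert 254: h=1, slot 1 empty → index 1.
Insert 643: h=0, slot 0 empty → index 0.
Insert 269: h=0, h2=10, slot 0 occupied → index 10.
Insert 907: h=0, h2=8, slot 0 occupied → index 8.
Insert 526: h=10, h2=7, slot 10 occupied → index 6.
Insert 260: h=5, slot 5 empty → index 5.
Table: [643, 254, _, _, _, 260, 526, _, 907, _, 269]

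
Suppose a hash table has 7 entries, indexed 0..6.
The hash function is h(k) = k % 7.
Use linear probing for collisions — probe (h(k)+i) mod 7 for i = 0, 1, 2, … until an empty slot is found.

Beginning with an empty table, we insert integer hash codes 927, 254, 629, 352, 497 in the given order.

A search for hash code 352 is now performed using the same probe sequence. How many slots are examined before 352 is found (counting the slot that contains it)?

3

927: h=3 → slot 3
254: h=2 → slot 2
629: h=6 → slot 6
352: h=2, probe 2,3,4 → slot 4
497: h=0 → slot 0
Table: [497, —, 254, 927, 352, —, 629]
Lookup 352: h=2, probe 2,3,4 → found at 4.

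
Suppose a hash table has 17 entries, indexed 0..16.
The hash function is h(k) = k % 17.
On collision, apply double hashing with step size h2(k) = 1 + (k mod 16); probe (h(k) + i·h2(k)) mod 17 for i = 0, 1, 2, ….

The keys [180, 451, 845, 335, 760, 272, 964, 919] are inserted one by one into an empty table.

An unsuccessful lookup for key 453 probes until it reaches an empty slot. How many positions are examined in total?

3

Insert 180: h=10, slot 10 empty → index 10.
Insert 451: h=9, slot 9 empty → index 9.
Insert 845: h=12, slot 12 empty → index 12.
Insert 335: h=12, h2=16, slot 12 occupied → index 11.
Insert 760: h=12, h2=9, slot 12 occupied → index 4.
Insert 272: h=0, slot 0 empty → index 0.
Insert 964: h=12, h2=5, slots 12,0 occupied → index 5.
Insert 919: h=1, slot 1 empty → index 1.
Table: [272, 919, -, -, 760, 964, -, -, -, 451, 180, 335, 845, -, -, -, -]
Lookup 453: h=11, h2=6, probe 11,0,6 → slot 6 empty, not found.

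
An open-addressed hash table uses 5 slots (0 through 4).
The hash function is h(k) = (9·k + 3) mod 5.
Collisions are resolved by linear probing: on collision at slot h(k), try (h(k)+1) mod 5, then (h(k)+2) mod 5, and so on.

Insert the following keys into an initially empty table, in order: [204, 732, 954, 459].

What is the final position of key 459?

2

204: h=4 -> slot 4
732: h=1 -> slot 1
954: h=4, probe 4,0 -> slot 0
459: h=4, probe 4,0,1,2 -> slot 2
Table: [954, 732, 459, ∅, 204]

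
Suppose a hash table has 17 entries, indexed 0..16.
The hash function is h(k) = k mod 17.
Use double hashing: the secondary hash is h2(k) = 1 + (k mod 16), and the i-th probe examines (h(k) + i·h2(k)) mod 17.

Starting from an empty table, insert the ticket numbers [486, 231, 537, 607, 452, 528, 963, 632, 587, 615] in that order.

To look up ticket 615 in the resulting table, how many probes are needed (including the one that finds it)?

486 hashes to 10; slot 10 is free => place at 10.
231 hashes to 10, h2=8; 10 taken => place at 1.
537 hashes to 10, h2=10; 10 taken => place at 3.
607 hashes to 12; slot 12 is free => place at 12.
452 hashes to 10, h2=5; 10 taken => place at 15.
528 hashes to 1, h2=1; 1 taken => place at 2.
963 hashes to 11; slot 11 is free => place at 11.
632 hashes to 3, h2=9; 3,12 taken => place at 4.
587 hashes to 9; slot 9 is free => place at 9.
615 hashes to 3, h2=8; 3,11,2,10,1,9 taken => place at 0.
Table: [615, 231, 528, 537, 632, ., ., ., ., 587, 486, 963, 607, ., ., 452, .]
Lookup 615: h=3, h2=8, probe 3,11,2,10,1,9,0 → found at 0.

7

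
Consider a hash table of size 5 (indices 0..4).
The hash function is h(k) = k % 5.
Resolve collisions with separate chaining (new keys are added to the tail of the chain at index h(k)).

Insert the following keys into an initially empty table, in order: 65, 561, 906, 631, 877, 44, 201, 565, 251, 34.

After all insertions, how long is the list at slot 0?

Insert 65: h=0, bucket 0 empty → new chain.
Insert 561: h=1, bucket 1 empty → new chain.
Insert 906: h=1, bucket 1 nonempty → append to chain.
Insert 631: h=1, bucket 1 nonempty → append to chain.
Insert 877: h=2, bucket 2 empty → new chain.
Insert 44: h=4, bucket 4 empty → new chain.
Insert 201: h=1, bucket 1 nonempty → append to chain.
Insert 565: h=0, bucket 0 nonempty → append to chain.
Insert 251: h=1, bucket 1 nonempty → append to chain.
Insert 34: h=4, bucket 4 nonempty → append to chain.
Final buckets:
0: 65 -> 565
1: 561 -> 906 -> 631 -> 201 -> 251
2: 877
3: .
4: 44 -> 34

2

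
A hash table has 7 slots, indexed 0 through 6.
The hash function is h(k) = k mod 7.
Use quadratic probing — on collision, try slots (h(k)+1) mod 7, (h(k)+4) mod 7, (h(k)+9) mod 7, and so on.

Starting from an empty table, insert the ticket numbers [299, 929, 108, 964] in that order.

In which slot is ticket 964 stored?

2

299: h=5 => slot 5
929: h=5, probe 5,6 => slot 6
108: h=3 => slot 3
964: h=5, probe 5,6,2 => slot 2
Table: [∅, ∅, 964, 108, ∅, 299, 929]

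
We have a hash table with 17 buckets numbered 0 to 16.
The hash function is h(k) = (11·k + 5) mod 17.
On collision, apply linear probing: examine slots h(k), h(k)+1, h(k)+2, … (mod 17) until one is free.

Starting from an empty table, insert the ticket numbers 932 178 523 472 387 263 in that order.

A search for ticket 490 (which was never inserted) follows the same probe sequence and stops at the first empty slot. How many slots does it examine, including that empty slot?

932 hashes to 6; slot 6 is free => place at 6.
178 hashes to 8; slot 8 is free => place at 8.
523 hashes to 12; slot 12 is free => place at 12.
472 hashes to 12; 12 taken => place at 13.
387 hashes to 12; 12,13 taken => place at 14.
263 hashes to 8; 8 taken => place at 9.
Table: [∅, ∅, ∅, ∅, ∅, ∅, 932, ∅, 178, 263, ∅, ∅, 523, 472, 387, ∅, ∅]
Lookup 490: h=6, probe 6,7 → slot 7 empty, not found.

2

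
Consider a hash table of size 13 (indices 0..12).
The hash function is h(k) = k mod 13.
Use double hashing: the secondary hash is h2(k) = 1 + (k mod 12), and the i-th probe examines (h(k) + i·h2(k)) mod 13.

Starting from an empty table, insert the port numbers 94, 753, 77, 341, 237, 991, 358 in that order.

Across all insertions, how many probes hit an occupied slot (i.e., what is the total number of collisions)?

94 hashes to 3; slot 3 is free -> place at 3.
753 hashes to 12; slot 12 is free -> place at 12.
77 hashes to 12, h2=6; 12 taken -> place at 5.
341 hashes to 3, h2=6; 3 taken -> place at 9.
237 hashes to 3, h2=10; 3 taken -> place at 0.
991 hashes to 3, h2=8; 3 taken -> place at 11.
358 hashes to 7; slot 7 is free -> place at 7.
Table: [237, ∅, ∅, 94, ∅, 77, ∅, 358, ∅, 341, ∅, 991, 753]

4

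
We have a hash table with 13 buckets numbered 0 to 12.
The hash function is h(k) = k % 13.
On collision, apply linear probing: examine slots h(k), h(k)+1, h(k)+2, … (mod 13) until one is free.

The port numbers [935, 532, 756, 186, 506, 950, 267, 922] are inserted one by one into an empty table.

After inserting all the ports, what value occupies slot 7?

935 hashes to 12; slot 12 is free → place at 12.
532 hashes to 12; 12 taken → place at 0.
756 hashes to 2; slot 2 is free → place at 2.
186 hashes to 4; slot 4 is free → place at 4.
506 hashes to 12; 12,0 taken → place at 1.
950 hashes to 1; 1,2 taken → place at 3.
267 hashes to 7; slot 7 is free → place at 7.
922 hashes to 12; 12,0,1,2,3,4 taken → place at 5.
Table: [532, 506, 756, 950, 186, 922, ., 267, ., ., ., ., 935]

267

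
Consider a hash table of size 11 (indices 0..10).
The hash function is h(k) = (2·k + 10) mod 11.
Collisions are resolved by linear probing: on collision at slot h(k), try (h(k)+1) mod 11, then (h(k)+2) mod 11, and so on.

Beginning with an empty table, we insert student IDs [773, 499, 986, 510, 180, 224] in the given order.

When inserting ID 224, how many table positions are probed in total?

Insert 773: h=5, slot 5 empty → index 5.
Insert 499: h=7, slot 7 empty → index 7.
Insert 986: h=2, slot 2 empty → index 2.
Insert 510: h=7, slot 7 occupied → index 8.
Insert 180: h=7, slots 7,8 occupied → index 9.
Insert 224: h=7, slots 7,8,9 occupied → index 10.
Table: [∅, ∅, 986, ∅, ∅, 773, ∅, 499, 510, 180, 224]

4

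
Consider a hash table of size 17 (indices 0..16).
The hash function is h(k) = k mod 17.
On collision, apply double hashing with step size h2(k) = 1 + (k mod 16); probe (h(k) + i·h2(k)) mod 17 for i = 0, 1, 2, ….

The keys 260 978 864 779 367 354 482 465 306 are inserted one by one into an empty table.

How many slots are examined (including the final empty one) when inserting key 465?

2

Insert 260: h=5, slot 5 empty → index 5.
Insert 978: h=9, slot 9 empty → index 9.
Insert 864: h=14, slot 14 empty → index 14.
Insert 779: h=14, h2=12, slots 14,9 occupied → index 4.
Insert 367: h=10, slot 10 empty → index 10.
Insert 354: h=14, h2=3, slot 14 occupied → index 0.
Insert 482: h=6, slot 6 empty → index 6.
Insert 465: h=6, h2=2, slot 6 occupied → index 8.
Insert 306: h=0, h2=3, slot 0 occupied → index 3.
Table: [354, —, —, 306, 779, 260, 482, —, 465, 978, 367, —, —, —, 864, —, —]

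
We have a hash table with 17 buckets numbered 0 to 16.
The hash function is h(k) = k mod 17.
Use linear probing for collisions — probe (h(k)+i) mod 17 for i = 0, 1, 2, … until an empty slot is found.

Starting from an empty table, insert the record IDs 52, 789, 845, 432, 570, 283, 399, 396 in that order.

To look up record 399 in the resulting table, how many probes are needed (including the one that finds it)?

3

Insert 52: h=1, slot 1 empty -> index 1.
Insert 789: h=7, slot 7 empty -> index 7.
Insert 845: h=12, slot 12 empty -> index 12.
Insert 432: h=7, slot 7 occupied -> index 8.
Insert 570: h=9, slot 9 empty -> index 9.
Insert 283: h=11, slot 11 empty -> index 11.
Insert 399: h=8, slots 8,9 occupied -> index 10.
Insert 396: h=5, slot 5 empty -> index 5.
Table: [_, 52, _, _, _, 396, _, 789, 432, 570, 399, 283, 845, _, _, _, _]
Lookup 399: h=8, probe 8,9,10 → found at 10.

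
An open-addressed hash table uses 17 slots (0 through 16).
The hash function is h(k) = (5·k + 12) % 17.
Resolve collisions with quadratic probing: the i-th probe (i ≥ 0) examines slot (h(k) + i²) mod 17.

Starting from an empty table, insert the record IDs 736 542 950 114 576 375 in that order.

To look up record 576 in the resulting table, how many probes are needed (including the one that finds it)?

Insert 736: h=3, slot 3 empty => index 3.
Insert 542: h=2, slot 2 empty => index 2.
Insert 950: h=2, slots 2,3 occupied => index 6.
Insert 114: h=4, slot 4 empty => index 4.
Insert 576: h=2, slots 2,3,6 occupied => index 11.
Insert 375: h=0, slot 0 empty => index 0.
Table: [375, —, 542, 736, 114, —, 950, —, —, —, —, 576, —, —, —, —, —]
Lookup 576: h=2, probe 2,3,6,11 → found at 11.

4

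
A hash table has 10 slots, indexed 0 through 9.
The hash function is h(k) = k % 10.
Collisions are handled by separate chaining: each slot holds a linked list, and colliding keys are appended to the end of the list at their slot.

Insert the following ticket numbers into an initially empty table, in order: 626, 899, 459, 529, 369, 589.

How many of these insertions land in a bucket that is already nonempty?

626 → bucket 6
899 → bucket 9
459 → bucket 9 (collision)
529 → bucket 9 (collision)
369 → bucket 9 (collision)
589 → bucket 9 (collision)
Final buckets:
0: -
1: -
2: -
3: -
4: -
5: -
6: 626
7: -
8: -
9: 899 -> 459 -> 529 -> 369 -> 589

4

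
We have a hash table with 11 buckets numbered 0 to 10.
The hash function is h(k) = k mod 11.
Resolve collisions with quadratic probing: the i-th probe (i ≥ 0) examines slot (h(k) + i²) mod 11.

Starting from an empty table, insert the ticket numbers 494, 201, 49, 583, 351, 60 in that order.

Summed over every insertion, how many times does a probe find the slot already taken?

4

494: h=10 => slot 10
201: h=3 => slot 3
49: h=5 => slot 5
583: h=0 => slot 0
351: h=10, probe 10,0,3,8 => slot 8
60: h=5, probe 5,6 => slot 6
Table: [583, _, _, 201, _, 49, 60, _, 351, _, 494]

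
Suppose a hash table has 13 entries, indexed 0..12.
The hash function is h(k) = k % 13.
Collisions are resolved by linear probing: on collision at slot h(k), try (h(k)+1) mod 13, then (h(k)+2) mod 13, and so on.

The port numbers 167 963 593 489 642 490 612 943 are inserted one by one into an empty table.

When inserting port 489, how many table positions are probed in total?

2

167 hashes to 11; slot 11 is free → place at 11.
963 hashes to 1; slot 1 is free → place at 1.
593 hashes to 8; slot 8 is free → place at 8.
489 hashes to 8; 8 taken → place at 9.
642 hashes to 5; slot 5 is free → place at 5.
490 hashes to 9; 9 taken → place at 10.
612 hashes to 1; 1 taken → place at 2.
943 hashes to 7; slot 7 is free → place at 7.
Table: [∅, 963, 612, ∅, ∅, 642, ∅, 943, 593, 489, 490, 167, ∅]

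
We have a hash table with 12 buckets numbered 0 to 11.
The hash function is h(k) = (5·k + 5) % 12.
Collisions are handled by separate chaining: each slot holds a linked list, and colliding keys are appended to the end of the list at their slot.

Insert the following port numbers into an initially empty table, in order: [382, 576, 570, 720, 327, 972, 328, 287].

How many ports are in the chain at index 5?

3

Insert 382: h=7, bucket 7 empty → new chain.
Insert 576: h=5, bucket 5 empty → new chain.
Insert 570: h=11, bucket 11 empty → new chain.
Insert 720: h=5, bucket 5 nonempty → append to chain.
Insert 327: h=8, bucket 8 empty → new chain.
Insert 972: h=5, bucket 5 nonempty → append to chain.
Insert 328: h=1, bucket 1 empty → new chain.
Insert 287: h=0, bucket 0 empty → new chain.
Final buckets:
0: 287
1: 328
2: .
3: .
4: .
5: 576 -> 720 -> 972
6: .
7: 382
8: 327
9: .
10: .
11: 570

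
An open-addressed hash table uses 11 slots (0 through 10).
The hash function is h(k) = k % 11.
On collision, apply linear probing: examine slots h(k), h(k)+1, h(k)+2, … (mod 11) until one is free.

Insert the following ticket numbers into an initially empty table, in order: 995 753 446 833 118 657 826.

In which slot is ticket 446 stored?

7

Insert 995: h=5, slot 5 empty -> index 5.
Insert 753: h=5, slot 5 occupied -> index 6.
Insert 446: h=6, slot 6 occupied -> index 7.
Insert 833: h=8, slot 8 empty -> index 8.
Insert 118: h=8, slot 8 occupied -> index 9.
Insert 657: h=8, slots 8,9 occupied -> index 10.
Insert 826: h=1, slot 1 empty -> index 1.
Table: [., 826, ., ., ., 995, 753, 446, 833, 118, 657]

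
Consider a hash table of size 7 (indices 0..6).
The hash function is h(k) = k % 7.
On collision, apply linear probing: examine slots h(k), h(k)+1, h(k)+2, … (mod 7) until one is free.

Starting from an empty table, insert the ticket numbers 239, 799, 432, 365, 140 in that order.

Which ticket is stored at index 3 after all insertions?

Insert 239: h=1, slot 1 empty -> index 1.
Insert 799: h=1, slot 1 occupied -> index 2.
Insert 432: h=5, slot 5 empty -> index 5.
Insert 365: h=1, slots 1,2 occupied -> index 3.
Insert 140: h=0, slot 0 empty -> index 0.
Table: [140, 239, 799, 365, —, 432, —]

365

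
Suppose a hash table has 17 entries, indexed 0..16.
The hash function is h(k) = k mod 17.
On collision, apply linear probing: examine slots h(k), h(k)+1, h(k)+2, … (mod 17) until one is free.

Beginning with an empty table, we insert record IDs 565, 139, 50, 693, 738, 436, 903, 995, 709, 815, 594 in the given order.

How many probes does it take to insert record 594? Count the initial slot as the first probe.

565 hashes to 4; slot 4 is free => place at 4.
139 hashes to 3; slot 3 is free => place at 3.
50 hashes to 16; slot 16 is free => place at 16.
693 hashes to 13; slot 13 is free => place at 13.
738 hashes to 7; slot 7 is free => place at 7.
436 hashes to 11; slot 11 is free => place at 11.
903 hashes to 2; slot 2 is free => place at 2.
995 hashes to 9; slot 9 is free => place at 9.
709 hashes to 12; slot 12 is free => place at 12.
815 hashes to 16; 16 taken => place at 0.
594 hashes to 16; 16,0 taken => place at 1.
Table: [815, 594, 903, 139, 565, —, —, 738, —, 995, —, 436, 709, 693, —, —, 50]

3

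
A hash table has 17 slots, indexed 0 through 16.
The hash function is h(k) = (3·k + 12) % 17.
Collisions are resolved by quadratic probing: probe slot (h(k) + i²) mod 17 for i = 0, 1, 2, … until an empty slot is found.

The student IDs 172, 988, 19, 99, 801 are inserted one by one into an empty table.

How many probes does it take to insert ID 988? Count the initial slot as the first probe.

172: h=1 => slot 1
988: h=1, probe 1,2 => slot 2
19: h=1, probe 1,2,5 => slot 5
99: h=3 => slot 3
801: h=1, probe 1,2,5,10 => slot 10
Table: [_, 172, 988, 99, _, 19, _, _, _, _, 801, _, _, _, _, _, _]

2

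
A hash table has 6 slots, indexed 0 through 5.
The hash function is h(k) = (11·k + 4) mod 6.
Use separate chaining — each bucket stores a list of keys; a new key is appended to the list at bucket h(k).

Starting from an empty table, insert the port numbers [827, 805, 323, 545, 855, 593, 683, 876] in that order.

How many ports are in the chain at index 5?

5

Insert 827: h=5, bucket 5 empty → new chain.
Insert 805: h=3, bucket 3 empty → new chain.
Insert 323: h=5, bucket 5 nonempty → append to chain.
Insert 545: h=5, bucket 5 nonempty → append to chain.
Insert 855: h=1, bucket 1 empty → new chain.
Insert 593: h=5, bucket 5 nonempty → append to chain.
Insert 683: h=5, bucket 5 nonempty → append to chain.
Insert 876: h=4, bucket 4 empty → new chain.
Final buckets:
0: _
1: 855
2: _
3: 805
4: 876
5: 827 -> 323 -> 545 -> 593 -> 683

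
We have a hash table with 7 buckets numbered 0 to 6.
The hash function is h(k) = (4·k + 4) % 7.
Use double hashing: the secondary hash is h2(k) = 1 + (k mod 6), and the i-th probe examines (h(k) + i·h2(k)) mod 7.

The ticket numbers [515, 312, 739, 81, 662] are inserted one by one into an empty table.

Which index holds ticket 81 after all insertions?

3

515: h=6 -> slot 6
312: h=6, h2=1, probe 6,0 -> slot 0
739: h=6, h2=2, probe 6,1 -> slot 1
81: h=6, h2=4, probe 6,3 -> slot 3
662: h=6, h2=3, probe 6,2 -> slot 2
Table: [312, 739, 662, 81, _, _, 515]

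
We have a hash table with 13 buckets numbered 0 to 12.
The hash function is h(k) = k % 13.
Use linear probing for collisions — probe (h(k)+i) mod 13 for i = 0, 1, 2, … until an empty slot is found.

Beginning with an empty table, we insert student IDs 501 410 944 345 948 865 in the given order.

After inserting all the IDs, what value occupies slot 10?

Insert 501: h=7, slot 7 empty => index 7.
Insert 410: h=7, slot 7 occupied => index 8.
Insert 944: h=8, slot 8 occupied => index 9.
Insert 345: h=7, slots 7,8,9 occupied => index 10.
Insert 948: h=12, slot 12 empty => index 12.
Insert 865: h=7, slots 7,8,9,10 occupied => index 11.
Table: [∅, ∅, ∅, ∅, ∅, ∅, ∅, 501, 410, 944, 345, 865, 948]

345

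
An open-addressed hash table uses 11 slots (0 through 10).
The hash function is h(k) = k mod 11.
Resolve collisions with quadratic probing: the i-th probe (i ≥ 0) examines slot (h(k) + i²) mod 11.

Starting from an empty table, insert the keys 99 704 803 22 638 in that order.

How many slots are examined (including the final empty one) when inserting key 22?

99: h=0 -> slot 0
704: h=0, probe 0,1 -> slot 1
803: h=0, probe 0,1,4 -> slot 4
22: h=0, probe 0,1,4,9 -> slot 9
638: h=0, probe 0,1,4,9,5 -> slot 5
Table: [99, 704, —, —, 803, 638, —, —, —, 22, —]

4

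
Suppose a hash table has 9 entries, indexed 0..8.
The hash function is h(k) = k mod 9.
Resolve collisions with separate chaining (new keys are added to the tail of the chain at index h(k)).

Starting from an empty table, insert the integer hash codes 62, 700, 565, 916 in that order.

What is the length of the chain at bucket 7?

Insert 62: h=8, bucket 8 empty -> new chain.
Insert 700: h=7, bucket 7 empty -> new chain.
Insert 565: h=7, bucket 7 nonempty -> append to chain.
Insert 916: h=7, bucket 7 nonempty -> append to chain.
Final buckets:
0: —
1: —
2: —
3: —
4: —
5: —
6: —
7: 700 -> 565 -> 916
8: 62

3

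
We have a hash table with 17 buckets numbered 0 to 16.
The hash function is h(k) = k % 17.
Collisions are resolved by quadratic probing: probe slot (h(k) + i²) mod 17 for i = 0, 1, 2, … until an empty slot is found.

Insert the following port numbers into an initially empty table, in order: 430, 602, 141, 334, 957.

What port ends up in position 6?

141

Insert 430: h=5, slot 5 empty => index 5.
Insert 602: h=7, slot 7 empty => index 7.
Insert 141: h=5, slot 5 occupied => index 6.
Insert 334: h=11, slot 11 empty => index 11.
Insert 957: h=5, slots 5,6 occupied => index 9.
Table: [∅, ∅, ∅, ∅, ∅, 430, 141, 602, ∅, 957, ∅, 334, ∅, ∅, ∅, ∅, ∅]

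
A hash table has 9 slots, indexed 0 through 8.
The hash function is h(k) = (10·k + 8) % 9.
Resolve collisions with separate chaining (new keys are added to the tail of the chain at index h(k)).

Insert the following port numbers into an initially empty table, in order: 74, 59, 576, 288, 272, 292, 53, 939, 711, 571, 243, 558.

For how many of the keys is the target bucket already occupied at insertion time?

74 → bucket 1
59 → bucket 4
576 → bucket 8
288 → bucket 8 (collision)
272 → bucket 1 (collision)
292 → bucket 3
53 → bucket 7
939 → bucket 2
711 → bucket 8 (collision)
571 → bucket 3 (collision)
243 → bucket 8 (collision)
558 → bucket 8 (collision)
Final buckets:
0: -
1: 74 -> 272
2: 939
3: 292 -> 571
4: 59
5: -
6: -
7: 53
8: 576 -> 288 -> 711 -> 243 -> 558

6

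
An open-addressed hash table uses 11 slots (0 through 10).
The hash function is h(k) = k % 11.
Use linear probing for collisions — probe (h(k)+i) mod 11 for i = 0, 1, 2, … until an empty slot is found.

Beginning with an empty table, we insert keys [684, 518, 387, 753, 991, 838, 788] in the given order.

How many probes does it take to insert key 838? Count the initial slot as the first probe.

Insert 684: h=2, slot 2 empty → index 2.
Insert 518: h=1, slot 1 empty → index 1.
Insert 387: h=2, slot 2 occupied → index 3.
Insert 753: h=5, slot 5 empty → index 5.
Insert 991: h=1, slots 1,2,3 occupied → index 4.
Insert 838: h=2, slots 2,3,4,5 occupied → index 6.
Insert 788: h=7, slot 7 empty → index 7.
Table: [—, 518, 684, 387, 991, 753, 838, 788, —, —, —]

5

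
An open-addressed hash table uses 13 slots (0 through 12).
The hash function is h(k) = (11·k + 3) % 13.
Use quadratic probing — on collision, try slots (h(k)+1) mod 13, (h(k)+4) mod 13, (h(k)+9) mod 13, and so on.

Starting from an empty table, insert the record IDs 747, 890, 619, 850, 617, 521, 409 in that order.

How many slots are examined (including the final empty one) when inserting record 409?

5

Insert 747: h=4, slot 4 empty => index 4.
Insert 890: h=4, slot 4 occupied => index 5.
Insert 619: h=0, slot 0 empty => index 0.
Insert 850: h=6, slot 6 empty => index 6.
Insert 617: h=4, slots 4,5 occupied => index 8.
Insert 521: h=1, slot 1 empty => index 1.
Insert 409: h=4, slots 4,5,8,0 occupied => index 7.
Table: [619, 521, ., ., 747, 890, 850, 409, 617, ., ., ., .]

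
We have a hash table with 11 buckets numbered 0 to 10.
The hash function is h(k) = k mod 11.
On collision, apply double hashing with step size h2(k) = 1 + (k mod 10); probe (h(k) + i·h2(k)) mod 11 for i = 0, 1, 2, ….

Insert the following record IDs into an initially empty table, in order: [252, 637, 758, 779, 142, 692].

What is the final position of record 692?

252: h=10 => slot 10
637: h=10, h2=8, probe 10,7 => slot 7
758: h=10, h2=9, probe 10,8 => slot 8
779: h=9 => slot 9
142: h=10, h2=3, probe 10,2 => slot 2
692: h=10, h2=3, probe 10,2,5 => slot 5
Table: [_, _, 142, _, _, 692, _, 637, 758, 779, 252]

5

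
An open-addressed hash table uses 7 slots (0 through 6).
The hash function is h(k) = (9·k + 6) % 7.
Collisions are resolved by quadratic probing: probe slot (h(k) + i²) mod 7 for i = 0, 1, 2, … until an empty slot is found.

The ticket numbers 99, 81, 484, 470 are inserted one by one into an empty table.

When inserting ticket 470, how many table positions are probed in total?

Insert 99: h=1, slot 1 empty → index 1.
Insert 81: h=0, slot 0 empty → index 0.
Insert 484: h=1, slot 1 occupied → index 2.
Insert 470: h=1, slots 1,2 occupied → index 5.
Table: [81, 99, 484, —, —, 470, —]

3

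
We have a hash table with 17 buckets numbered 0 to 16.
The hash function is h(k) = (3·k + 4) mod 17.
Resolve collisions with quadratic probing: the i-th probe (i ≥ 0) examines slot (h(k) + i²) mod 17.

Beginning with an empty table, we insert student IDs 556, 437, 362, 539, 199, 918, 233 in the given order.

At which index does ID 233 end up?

5

Insert 556: h=6, slot 6 empty => index 6.
Insert 437: h=6, slot 6 occupied => index 7.
Insert 362: h=2, slot 2 empty => index 2.
Insert 539: h=6, slots 6,7 occupied => index 10.
Insert 199: h=6, slots 6,7,10 occupied => index 15.
Insert 918: h=4, slot 4 empty => index 4.
Insert 233: h=6, slots 6,7,10,15 occupied => index 5.
Table: [-, -, 362, -, 918, 233, 556, 437, -, -, 539, -, -, -, -, 199, -]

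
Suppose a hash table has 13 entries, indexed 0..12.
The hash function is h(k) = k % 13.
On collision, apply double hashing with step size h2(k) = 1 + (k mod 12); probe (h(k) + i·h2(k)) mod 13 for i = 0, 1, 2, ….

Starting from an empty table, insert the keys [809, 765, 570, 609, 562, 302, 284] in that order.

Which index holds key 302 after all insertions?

Insert 809: h=3, slot 3 empty => index 3.
Insert 765: h=11, slot 11 empty => index 11.
Insert 570: h=11, h2=7, slot 11 occupied => index 5.
Insert 609: h=11, h2=10, slot 11 occupied => index 8.
Insert 562: h=3, h2=11, slot 3 occupied => index 1.
Insert 302: h=3, h2=3, slot 3 occupied => index 6.
Insert 284: h=11, h2=9, slot 11 occupied => index 7.
Table: [_, 562, _, 809, _, 570, 302, 284, 609, _, _, 765, _]

6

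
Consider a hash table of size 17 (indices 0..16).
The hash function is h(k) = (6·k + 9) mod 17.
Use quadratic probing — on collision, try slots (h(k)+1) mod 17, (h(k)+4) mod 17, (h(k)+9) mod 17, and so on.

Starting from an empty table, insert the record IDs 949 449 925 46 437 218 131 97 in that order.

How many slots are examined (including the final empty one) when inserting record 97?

Insert 949: h=8, slot 8 empty => index 8.
Insert 449: h=0, slot 0 empty => index 0.
Insert 925: h=0, slot 0 occupied => index 1.
Insert 46: h=13, slot 13 empty => index 13.
Insert 437: h=13, slot 13 occupied => index 14.
Insert 218: h=8, slot 8 occupied => index 9.
Insert 131: h=13, slots 13,14,0 occupied => index 5.
Insert 97: h=13, slots 13,14,0,5 occupied => index 12.
Table: [449, 925, ., ., ., 131, ., ., 949, 218, ., ., 97, 46, 437, ., .]

5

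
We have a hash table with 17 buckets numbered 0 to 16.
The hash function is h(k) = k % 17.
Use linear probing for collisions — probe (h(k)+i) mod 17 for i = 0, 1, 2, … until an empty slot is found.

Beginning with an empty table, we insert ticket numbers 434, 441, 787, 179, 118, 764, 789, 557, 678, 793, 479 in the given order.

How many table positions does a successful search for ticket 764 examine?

3

434: h=9 → slot 9
441: h=16 → slot 16
787: h=5 → slot 5
179: h=9, probe 9,10 → slot 10
118: h=16, probe 16,0 → slot 0
764: h=16, probe 16,0,1 → slot 1
789: h=7 → slot 7
557: h=13 → slot 13
678: h=15 → slot 15
793: h=11 → slot 11
479: h=3 → slot 3
Table: [118, 764, _, 479, _, 787, _, 789, _, 434, 179, 793, _, 557, _, 678, 441]
Lookup 764: h=16, probe 16,0,1 → found at 1.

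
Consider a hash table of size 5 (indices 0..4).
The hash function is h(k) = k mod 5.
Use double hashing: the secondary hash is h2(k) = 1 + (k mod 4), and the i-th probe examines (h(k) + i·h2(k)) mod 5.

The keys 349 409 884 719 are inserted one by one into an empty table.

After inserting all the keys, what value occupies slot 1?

349 hashes to 4; slot 4 is free => place at 4.
409 hashes to 4, h2=2; 4 taken => place at 1.
884 hashes to 4, h2=1; 4 taken => place at 0.
719 hashes to 4, h2=4; 4 taken => place at 3.
Table: [884, 409, _, 719, 349]

409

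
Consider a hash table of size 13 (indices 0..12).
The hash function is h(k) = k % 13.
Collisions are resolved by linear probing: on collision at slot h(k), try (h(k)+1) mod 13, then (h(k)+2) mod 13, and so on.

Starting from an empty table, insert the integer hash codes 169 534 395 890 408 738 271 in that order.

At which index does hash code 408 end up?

7

Insert 169: h=0, slot 0 empty → index 0.
Insert 534: h=1, slot 1 empty → index 1.
Insert 395: h=5, slot 5 empty → index 5.
Insert 890: h=6, slot 6 empty → index 6.
Insert 408: h=5, slots 5,6 occupied → index 7.
Insert 738: h=10, slot 10 empty → index 10.
Insert 271: h=11, slot 11 empty → index 11.
Table: [169, 534, —, —, —, 395, 890, 408, —, —, 738, 271, —]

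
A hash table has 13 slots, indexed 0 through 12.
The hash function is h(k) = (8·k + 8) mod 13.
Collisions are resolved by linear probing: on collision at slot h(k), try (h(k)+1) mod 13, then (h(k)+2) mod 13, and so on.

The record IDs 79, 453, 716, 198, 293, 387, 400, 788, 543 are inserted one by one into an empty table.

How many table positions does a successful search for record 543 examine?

4

79 hashes to 3; slot 3 is free -> place at 3.
453 hashes to 5; slot 5 is free -> place at 5.
716 hashes to 3; 3 taken -> place at 4.
198 hashes to 6; slot 6 is free -> place at 6.
293 hashes to 12; slot 12 is free -> place at 12.
387 hashes to 10; slot 10 is free -> place at 10.
400 hashes to 10; 10 taken -> place at 11.
788 hashes to 7; slot 7 is free -> place at 7.
543 hashes to 10; 10,11,12 taken -> place at 0.
Table: [543, ., ., 79, 716, 453, 198, 788, ., ., 387, 400, 293]
Lookup 543: h=10, probe 10,11,12,0 → found at 0.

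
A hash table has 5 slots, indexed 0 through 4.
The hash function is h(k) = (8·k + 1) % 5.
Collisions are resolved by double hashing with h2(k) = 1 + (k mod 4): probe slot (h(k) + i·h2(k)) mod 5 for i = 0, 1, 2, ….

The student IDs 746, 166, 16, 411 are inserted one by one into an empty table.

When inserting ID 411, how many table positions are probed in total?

2

746: h=4 → slot 4
166: h=4, h2=3, probe 4,2 → slot 2
16: h=4, h2=1, probe 4,0 → slot 0
411: h=4, h2=4, probe 4,3 → slot 3
Table: [16, ., 166, 411, 746]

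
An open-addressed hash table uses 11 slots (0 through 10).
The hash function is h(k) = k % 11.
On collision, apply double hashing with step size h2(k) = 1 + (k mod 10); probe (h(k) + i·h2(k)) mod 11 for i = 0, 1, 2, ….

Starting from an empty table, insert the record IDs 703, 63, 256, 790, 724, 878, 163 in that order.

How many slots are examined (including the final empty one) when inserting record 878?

Insert 703: h=10, slot 10 empty => index 10.
Insert 63: h=8, slot 8 empty => index 8.
Insert 256: h=3, slot 3 empty => index 3.
Insert 790: h=9, slot 9 empty => index 9.
Insert 724: h=9, h2=5, slots 9,3,8 occupied => index 2.
Insert 878: h=9, h2=9, slot 9 occupied => index 7.
Insert 163: h=9, h2=4, slots 9,2 occupied => index 6.
Table: [—, —, 724, 256, —, —, 163, 878, 63, 790, 703]

2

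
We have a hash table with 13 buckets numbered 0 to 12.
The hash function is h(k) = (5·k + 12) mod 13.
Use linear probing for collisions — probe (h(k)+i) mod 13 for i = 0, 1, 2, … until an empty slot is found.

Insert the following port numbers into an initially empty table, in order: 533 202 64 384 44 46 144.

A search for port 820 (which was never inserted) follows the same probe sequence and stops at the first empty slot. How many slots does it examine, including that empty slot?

533 hashes to 12; slot 12 is free -> place at 12.
202 hashes to 8; slot 8 is free -> place at 8.
64 hashes to 7; slot 7 is free -> place at 7.
384 hashes to 8; 8 taken -> place at 9.
44 hashes to 11; slot 11 is free -> place at 11.
46 hashes to 8; 8,9 taken -> place at 10.
144 hashes to 4; slot 4 is free -> place at 4.
Table: [_, _, _, _, 144, _, _, 64, 202, 384, 46, 44, 533]
Lookup 820: h=4, probe 4,5 → slot 5 empty, not found.

2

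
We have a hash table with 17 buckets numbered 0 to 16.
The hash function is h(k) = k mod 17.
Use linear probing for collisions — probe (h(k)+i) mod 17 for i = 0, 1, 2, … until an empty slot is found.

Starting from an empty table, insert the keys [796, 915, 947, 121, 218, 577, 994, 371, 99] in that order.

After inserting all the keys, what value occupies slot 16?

796: h=14 => slot 14
915: h=14, probe 14,15 => slot 15
947: h=12 => slot 12
121: h=2 => slot 2
218: h=14, probe 14,15,16 => slot 16
577: h=16, probe 16,0 => slot 0
994: h=8 => slot 8
371: h=14, probe 14,15,16,0,1 => slot 1
99: h=14, probe 14,15,16,0,1,2,3 => slot 3
Table: [577, 371, 121, 99, -, -, -, -, 994, -, -, -, 947, -, 796, 915, 218]

218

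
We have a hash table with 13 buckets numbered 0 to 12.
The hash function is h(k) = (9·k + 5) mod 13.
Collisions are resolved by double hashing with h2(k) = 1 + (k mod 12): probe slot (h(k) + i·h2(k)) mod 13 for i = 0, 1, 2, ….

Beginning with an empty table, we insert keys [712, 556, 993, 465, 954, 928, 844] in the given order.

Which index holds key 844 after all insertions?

712 hashes to 4; slot 4 is free → place at 4.
556 hashes to 4, h2=5; 4 taken → place at 9.
993 hashes to 11; slot 11 is free → place at 11.
465 hashes to 4, h2=10; 4 taken → place at 1.
954 hashes to 11, h2=7; 11 taken → place at 5.
928 hashes to 11, h2=5; 11 taken → place at 3.
844 hashes to 9, h2=5; 9,1 taken → place at 6.
Table: [., 465, ., 928, 712, 954, 844, ., ., 556, ., 993, .]

6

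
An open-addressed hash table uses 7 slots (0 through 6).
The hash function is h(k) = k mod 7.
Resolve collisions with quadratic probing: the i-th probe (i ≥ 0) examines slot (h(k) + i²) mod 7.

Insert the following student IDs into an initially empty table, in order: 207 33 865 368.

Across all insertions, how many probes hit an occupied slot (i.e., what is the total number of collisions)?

5

207 hashes to 4; slot 4 is free → place at 4.
33 hashes to 5; slot 5 is free → place at 5.
865 hashes to 4; 4,5 taken → place at 1.
368 hashes to 4; 4,5,1 taken → place at 6.
Table: [-, 865, -, -, 207, 33, 368]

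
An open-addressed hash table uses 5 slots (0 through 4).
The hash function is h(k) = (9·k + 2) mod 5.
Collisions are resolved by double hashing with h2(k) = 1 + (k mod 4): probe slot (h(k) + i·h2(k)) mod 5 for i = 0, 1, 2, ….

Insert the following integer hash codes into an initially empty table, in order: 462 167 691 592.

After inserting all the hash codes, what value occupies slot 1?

691

Insert 462: h=0, slot 0 empty → index 0.
Insert 167: h=0, h2=4, slot 0 occupied → index 4.
Insert 691: h=1, slot 1 empty → index 1.
Insert 592: h=0, h2=1, slots 0,1 occupied → index 2.
Table: [462, 691, 592, ∅, 167]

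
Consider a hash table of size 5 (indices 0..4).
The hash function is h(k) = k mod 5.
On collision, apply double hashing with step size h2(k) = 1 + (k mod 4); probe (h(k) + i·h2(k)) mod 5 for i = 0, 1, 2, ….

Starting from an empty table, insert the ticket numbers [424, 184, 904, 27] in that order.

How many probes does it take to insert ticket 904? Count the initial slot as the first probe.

424: h=4 → slot 4
184: h=4, h2=1, probe 4,0 → slot 0
904: h=4, h2=1, probe 4,0,1 → slot 1
27: h=2 → slot 2
Table: [184, 904, 27, _, 424]

3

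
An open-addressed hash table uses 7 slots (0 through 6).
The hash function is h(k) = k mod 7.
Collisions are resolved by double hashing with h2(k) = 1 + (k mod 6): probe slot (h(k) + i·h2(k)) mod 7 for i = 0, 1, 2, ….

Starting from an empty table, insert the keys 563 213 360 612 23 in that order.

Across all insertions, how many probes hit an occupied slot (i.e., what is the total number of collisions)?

4

563: h=3 → slot 3
213: h=3, h2=4, probe 3,0 → slot 0
360: h=3, h2=1, probe 3,4 → slot 4
612: h=3, h2=1, probe 3,4,5 → slot 5
23: h=2 → slot 2
Table: [213, ., 23, 563, 360, 612, .]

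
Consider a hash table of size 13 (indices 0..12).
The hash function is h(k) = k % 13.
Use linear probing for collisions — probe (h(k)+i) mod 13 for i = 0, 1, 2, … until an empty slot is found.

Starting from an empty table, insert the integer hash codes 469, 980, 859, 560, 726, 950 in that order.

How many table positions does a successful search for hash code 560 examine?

469: h=1 → slot 1
980: h=5 → slot 5
859: h=1, probe 1,2 → slot 2
560: h=1, probe 1,2,3 → slot 3
726: h=11 → slot 11
950: h=1, probe 1,2,3,4 → slot 4
Table: [., 469, 859, 560, 950, 980, ., ., ., ., ., 726, .]
Lookup 560: h=1, probe 1,2,3 → found at 3.

3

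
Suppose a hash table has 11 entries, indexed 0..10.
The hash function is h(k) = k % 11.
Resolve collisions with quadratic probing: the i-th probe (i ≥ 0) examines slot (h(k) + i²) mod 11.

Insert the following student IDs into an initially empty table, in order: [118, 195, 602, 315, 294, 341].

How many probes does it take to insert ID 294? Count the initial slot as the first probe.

Insert 118: h=8, slot 8 empty => index 8.
Insert 195: h=8, slot 8 occupied => index 9.
Insert 602: h=8, slots 8,9 occupied => index 1.
Insert 315: h=7, slot 7 empty => index 7.
Insert 294: h=8, slots 8,9,1 occupied => index 6.
Insert 341: h=0, slot 0 empty => index 0.
Table: [341, 602, ., ., ., ., 294, 315, 118, 195, .]

4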